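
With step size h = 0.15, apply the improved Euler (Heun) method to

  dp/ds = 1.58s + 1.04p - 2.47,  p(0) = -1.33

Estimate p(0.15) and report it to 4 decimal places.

Heun: k1 = f(s_n, p_n); k2 = f(s_n + h, p_n + h·k1); p_{n+1} = p_n + (h/2)·(k1 + k2).
s=0.000000, p=-1.330000:
  k1 = f(0.000000, -1.330000) = -3.853200
  k2 = f(0.150000, -1.907980) = -4.217299
  p ← -1.330000 + (0.15/2)·(-3.853200 + (-4.217299)) = -1.935287
p(0.15) ≈ -1.9353

-1.9353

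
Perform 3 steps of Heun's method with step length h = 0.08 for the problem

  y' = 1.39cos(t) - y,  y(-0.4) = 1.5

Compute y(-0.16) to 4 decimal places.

1.4647

Heun: k1 = f(t_n, y_n); k2 = f(t_n + h, y_n + h·k1); y_{n+1} = y_n + (h/2)·(k1 + k2).
t=-0.400000, y=1.500000:
  k1 = f(-0.400000, 1.500000) = -0.219725
  k2 = f(-0.320000, 1.482422) = -0.162985
  y ← 1.500000 + (0.08/2)·(-0.219725 + (-0.162985)) = 1.484692
t=-0.320000, y=1.484692:
  k1 = f(-0.320000, 1.484692) = -0.165254
  k2 = f(-0.240000, 1.471471) = -0.121311
  y ← 1.484692 + (0.08/2)·(-0.165254 + (-0.121311)) = 1.473229
t=-0.240000, y=1.473229:
  k1 = f(-0.240000, 1.473229) = -0.123069
  k2 = f(-0.160000, 1.463383) = -0.091138
  y ← 1.473229 + (0.08/2)·(-0.123069 + (-0.091138)) = 1.464661
y(-0.16) ≈ 1.4647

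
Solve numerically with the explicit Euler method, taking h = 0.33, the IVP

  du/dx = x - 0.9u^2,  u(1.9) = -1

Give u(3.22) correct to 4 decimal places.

Euler: u_{n+1} = u_n + h·f(x_n, u_n).
x=1.900000, u=-1.000000: f=1.000000 → u ← -1.000000 + 0.33·1.000000 = -0.670000
x=2.230000, u=-0.670000: f=1.825990 → u ← -0.670000 + 0.33·1.825990 = -0.067423
x=2.560000, u=-0.067423: f=2.555909 → u ← -0.067423 + 0.33·2.555909 = 0.776027
x=2.890000, u=0.776027: f=2.348004 → u ← 0.776027 + 0.33·2.348004 = 1.550868
u(3.22) ≈ 1.5509

1.5509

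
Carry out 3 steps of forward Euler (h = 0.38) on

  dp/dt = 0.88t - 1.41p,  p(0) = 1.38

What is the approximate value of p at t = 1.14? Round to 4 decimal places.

0.4512

Euler: p_{n+1} = p_n + h·f(t_n, p_n).
t=0.000000, p=1.380000: f=-1.945800 → p ← 1.380000 + 0.38·(-1.945800) = 0.640596
t=0.380000, p=0.640596: f=-0.568840 → p ← 0.640596 + 0.38·(-0.568840) = 0.424437
t=0.760000, p=0.424437: f=0.070344 → p ← 0.424437 + 0.38·0.070344 = 0.451167
p(1.14) ≈ 0.4512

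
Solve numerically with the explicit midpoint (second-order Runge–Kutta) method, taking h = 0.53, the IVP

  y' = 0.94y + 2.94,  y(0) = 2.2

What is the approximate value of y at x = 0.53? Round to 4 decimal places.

Midpoint: k1 = f(x_n, y_n); k2 = f(x_n + h/2, y_n + (h/2)·k1); y_{n+1} = y_n + h·k2.
x=0.000000, y=2.200000:
  k1 = f(0.000000, 2.200000) = 5.008000
  k2 = f(0.265000, 3.527120) = 6.255493
  y ← 2.200000 + 0.53·6.255493 = 5.515411
y(0.53) ≈ 5.5154

5.5154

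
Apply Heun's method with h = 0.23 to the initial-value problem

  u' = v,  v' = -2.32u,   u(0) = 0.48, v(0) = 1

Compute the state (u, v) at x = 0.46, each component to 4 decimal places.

Heun on (u,v): k1 = f(x_n, state_n); k2 = f(x_n + h, state_n + h·k1); state_{n+1} = state_n + (h/2)·(k1 + k2).
0.000000: (0.480000, 1.000000)
  k1 = (1.000000, -1.113600)
  predictor → (0.710000, 0.743872)
  k2 = (0.743872, -1.647200)
  → (0.680545, 0.682508)
0.230000: (0.680545, 0.682508)
  k1 = (0.682508, -1.578865)
  predictor → (0.837522, 0.319369)
  k2 = (0.319369, -1.943051)
  → (0.795761, 0.277488)
(u(0.46), v(0.46)) ≈ (0.7958, 0.2775)

0.7958, 0.2775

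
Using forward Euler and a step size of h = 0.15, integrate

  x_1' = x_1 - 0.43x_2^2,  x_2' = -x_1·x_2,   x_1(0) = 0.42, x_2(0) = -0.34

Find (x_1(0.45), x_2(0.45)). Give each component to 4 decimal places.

Euler on (x_1,x_2): x_1_{n+1} = x_1_n + h·x_1', x_2_{n+1} = x_2_n + h·x_2'.
0.000000: (0.420000, -0.340000); f=(0.370292, 0.142800) → (0.475544, -0.318580)
0.150000: (0.475544, -0.318580); f=(0.431902, 0.151499) → (0.540329, -0.295855)
0.300000: (0.540329, -0.295855); f=(0.502691, 0.159859) → (0.615733, -0.271876)
(x_1(0.45), x_2(0.45)) ≈ (0.6157, -0.2719)

0.6157, -0.2719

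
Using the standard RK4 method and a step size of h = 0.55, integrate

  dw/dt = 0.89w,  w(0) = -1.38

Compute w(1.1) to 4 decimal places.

RK4: k1 = f(t_n, w_n); k2 = f(t_n + h/2, w_n + (h/2)·k1); k3 = f(t_n + h/2, w_n + (h/2)·k2); k4 = f(t_n + h, w_n + h·k3); w_{n+1} = w_n + (h/6)·(k1 + 2k2 + 2k3 + k4).
t=0.000000, w=-1.380000:
  k1 = f(0.000000, -1.380000) = -1.228200
  k2 = f(0.275000, -1.717755) = -1.528802
  k3 = f(0.275000, -1.800421) = -1.602374
  k4 = f(0.550000, -2.261306) = -2.012562
  w ← -1.380000 + (0.55/6)·(k1 + 2k2 + 2k3 + k4) = -2.251119
t=0.550000, w=-2.251119:
  k1 = f(0.550000, -2.251119) = -2.003496
  k2 = f(0.825000, -2.802080) = -2.493851
  k3 = f(0.825000, -2.936928) = -2.613866
  k4 = f(1.100000, -3.688745) = -3.282983
  w ← -2.251119 + (0.55/6)·(k1 + 2k2 + 2k3 + k4) = -3.672128
w(1.1) ≈ -3.6721

-3.6721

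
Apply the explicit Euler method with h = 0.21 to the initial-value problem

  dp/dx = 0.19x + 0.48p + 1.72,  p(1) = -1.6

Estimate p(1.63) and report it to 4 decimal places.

-0.7796

Euler: p_{n+1} = p_n + h·f(x_n, p_n).
x=1.000000, p=-1.600000: f=1.142000 → p ← -1.600000 + 0.21·1.142000 = -1.360180
x=1.210000, p=-1.360180: f=1.297014 → p ← -1.360180 + 0.21·1.297014 = -1.087807
x=1.420000, p=-1.087807: f=1.467653 → p ← -1.087807 + 0.21·1.467653 = -0.779600
p(1.63) ≈ -0.7796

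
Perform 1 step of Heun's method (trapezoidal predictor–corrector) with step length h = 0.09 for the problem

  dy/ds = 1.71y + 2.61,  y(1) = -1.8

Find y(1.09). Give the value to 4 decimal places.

-1.8454

Heun: k1 = f(s_n, y_n); k2 = f(s_n + h, y_n + h·k1); y_{n+1} = y_n + (h/2)·(k1 + k2).
s=1.000000, y=-1.800000:
  k1 = f(1.000000, -1.800000) = -0.468000
  k2 = f(1.090000, -1.842120) = -0.540025
  y ← -1.800000 + (0.09/2)·(-0.468000 + (-0.540025)) = -1.845361
y(1.09) ≈ -1.8454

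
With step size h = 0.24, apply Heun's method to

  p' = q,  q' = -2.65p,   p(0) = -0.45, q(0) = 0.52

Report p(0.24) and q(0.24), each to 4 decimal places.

Heun on (p,q): k1 = f(s_n, state_n); k2 = f(s_n + h, state_n + h·k1); state_{n+1} = state_n + (h/2)·(k1 + k2).
0.000000: (-0.450000, 0.520000)
  k1 = (0.520000, 1.192500)
  predictor → (-0.325200, 0.806200)
  k2 = (0.806200, 0.861780)
  → (-0.290856, 0.766514)
(p(0.24), q(0.24)) ≈ (-0.2909, 0.7665)

-0.2909, 0.7665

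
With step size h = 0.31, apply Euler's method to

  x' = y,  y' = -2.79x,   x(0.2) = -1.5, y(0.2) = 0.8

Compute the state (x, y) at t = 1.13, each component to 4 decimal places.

0.3840, 3.7007

Euler on (x,y): x_{n+1} = x_n + h·x', y_{n+1} = y_n + h·y'.
0.200000: (-1.500000, 0.800000); f=(0.800000, 4.185000) → (-1.252000, 2.097350)
0.510000: (-1.252000, 2.097350); f=(2.097350, 3.493080) → (-0.601821, 3.180205)
0.820000: (-0.601821, 3.180205); f=(3.180205, 1.679082) → (0.384042, 3.700720)
(x(1.13), y(1.13)) ≈ (0.3840, 3.7007)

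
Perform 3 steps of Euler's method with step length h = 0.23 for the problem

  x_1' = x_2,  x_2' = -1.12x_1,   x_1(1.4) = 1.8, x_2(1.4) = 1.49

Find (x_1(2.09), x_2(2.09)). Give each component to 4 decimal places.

2.4879, -0.1384

Euler on (x_1,x_2): x_1_{n+1} = x_1_n + h·x_1', x_2_{n+1} = x_2_n + h·x_2'.
1.400000: (1.800000, 1.490000); f=(1.490000, -2.016000) → (2.142700, 1.026320)
1.630000: (2.142700, 1.026320); f=(1.026320, -2.399824) → (2.378754, 0.474360)
1.860000: (2.378754, 0.474360); f=(0.474360, -2.664204) → (2.487857, -0.138406)
(x_1(2.09), x_2(2.09)) ≈ (2.4879, -0.1384)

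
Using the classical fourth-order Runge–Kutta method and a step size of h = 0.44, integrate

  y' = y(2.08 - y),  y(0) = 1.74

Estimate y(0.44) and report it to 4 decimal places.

RK4: k1 = f(x_n, y_n); k2 = f(x_n + h/2, y_n + (h/2)·k1); k3 = f(x_n + h/2, y_n + (h/2)·k2); k4 = f(x_n + h, y_n + h·k3); y_{n+1} = y_n + (h/6)·(k1 + 2k2 + 2k3 + k4).
x=0.000000, y=1.740000:
  k1 = f(0.000000, 1.740000) = 0.591600
  k2 = f(0.220000, 1.870152) = 0.392448
  k3 = f(0.220000, 1.826338) = 0.463272
  k4 = f(0.440000, 1.943840) = 0.264674
  y ← 1.740000 + (0.44/6)·(k1 + 2k2 + 2k3 + k4) = 1.928299
y(0.44) ≈ 1.9283

1.9283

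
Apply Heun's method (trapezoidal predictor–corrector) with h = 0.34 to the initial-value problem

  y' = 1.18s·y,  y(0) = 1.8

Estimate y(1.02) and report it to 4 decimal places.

Heun: k1 = f(s_n, y_n); k2 = f(s_n + h, y_n + h·k1); y_{n+1} = y_n + (h/2)·(k1 + k2).
s=0.000000, y=1.800000:
  k1 = f(0.000000, 1.800000) = 0.000000
  k2 = f(0.340000, 1.800000) = 0.722160
  y ← 1.800000 + (0.34/2)·(0.000000 + 0.722160) = 1.922767
s=0.340000, y=1.922767:
  k1 = f(0.340000, 1.922767) = 0.771414
  k2 = f(0.680000, 2.185048) = 1.753283
  y ← 1.922767 + (0.34/2)·(0.771414 + 1.753283) = 2.351966
s=0.680000, y=2.351966:
  k1 = f(0.680000, 2.351966) = 1.887217
  k2 = f(1.020000, 2.993620) = 3.603120
  y ← 2.351966 + (0.34/2)·(1.887217 + 3.603120) = 3.285323
y(1.02) ≈ 3.2853

3.2853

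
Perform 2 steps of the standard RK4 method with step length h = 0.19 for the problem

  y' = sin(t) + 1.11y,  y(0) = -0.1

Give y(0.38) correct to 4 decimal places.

-0.0699

RK4: k1 = f(t_n, y_n); k2 = f(t_n + h/2, y_n + (h/2)·k1); k3 = f(t_n + h/2, y_n + (h/2)·k2); k4 = f(t_n + h, y_n + h·k3); y_{n+1} = y_n + (h/6)·(k1 + 2k2 + 2k3 + k4).
t=0.000000, y=-0.100000:
  k1 = f(0.000000, -0.100000) = -0.111000
  k2 = f(0.095000, -0.110545) = -0.027848
  k3 = f(0.095000, -0.102646) = -0.019079
  k4 = f(0.190000, -0.103625) = 0.073835
  y ← -0.100000 + (0.19/6)·(k1 + 2k2 + 2k3 + k4) = -0.104149
t=0.190000, y=-0.104149:
  k1 = f(0.190000, -0.104149) = 0.073254
  k2 = f(0.285000, -0.097190) = 0.173277
  k3 = f(0.285000, -0.087688) = 0.183824
  k4 = f(0.380000, -0.069222) = 0.294084
  y ← -0.104149 + (0.19/6)·(k1 + 2k2 + 2k3 + k4) = -0.069900
y(0.38) ≈ -0.0699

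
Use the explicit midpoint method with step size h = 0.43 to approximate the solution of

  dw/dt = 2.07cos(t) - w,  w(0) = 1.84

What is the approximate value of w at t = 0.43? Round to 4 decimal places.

1.8971

Midpoint: k1 = f(t_n, w_n); k2 = f(t_n + h/2, w_n + (h/2)·k1); w_{n+1} = w_n + h·k2.
t=0.000000, w=1.840000:
  k1 = f(0.000000, 1.840000) = 0.230000
  k2 = f(0.215000, 1.889450) = 0.132891
  w ← 1.840000 + 0.43·0.132891 = 1.897143
w(0.43) ≈ 1.8971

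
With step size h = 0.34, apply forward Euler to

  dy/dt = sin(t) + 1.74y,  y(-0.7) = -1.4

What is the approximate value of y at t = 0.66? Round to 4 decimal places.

Euler: y_{n+1} = y_n + h·f(t_n, y_n).
t=-0.700000, y=-1.400000: f=-3.080218 → y ← -1.400000 + 0.34·(-3.080218) = -2.447274
t=-0.360000, y=-2.447274: f=-4.610531 → y ← -2.447274 + 0.34·(-4.610531) = -4.014855
t=-0.020000, y=-4.014855: f=-7.005846 → y ← -4.014855 + 0.34·(-7.005846) = -6.396842
t=0.320000, y=-6.396842: f=-10.815939 → y ← -6.396842 + 0.34·(-10.815939) = -10.074261
y(0.66) ≈ -10.0743

-10.0743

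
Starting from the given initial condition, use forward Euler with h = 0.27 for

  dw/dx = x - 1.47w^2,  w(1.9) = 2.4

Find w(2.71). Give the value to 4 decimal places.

1.2723

Euler: w_{n+1} = w_n + h·f(x_n, w_n).
x=1.900000, w=2.400000: f=-6.567200 → w ← 2.400000 + 0.27·(-6.567200) = 0.626856
x=2.170000, w=0.626856: f=1.592366 → w ← 0.626856 + 0.27·1.592366 = 1.056795
x=2.440000, w=1.056795: f=0.798282 → w ← 1.056795 + 0.27·0.798282 = 1.272331
w(2.71) ≈ 1.2723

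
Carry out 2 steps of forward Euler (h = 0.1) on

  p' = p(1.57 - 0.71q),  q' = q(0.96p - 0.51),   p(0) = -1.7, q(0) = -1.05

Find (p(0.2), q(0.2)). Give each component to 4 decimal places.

Euler on (p,q): p_{n+1} = p_n + h·p', q_{n+1} = q_n + h·q'.
0.000000: (-1.700000, -1.050000); f=(-3.936350, 2.249100) → (-2.093635, -0.825090)
0.100000: (-2.093635, -0.825090); f=(-4.513487, 2.079136) → (-2.544984, -0.617176)
(p(0.2), q(0.2)) ≈ (-2.5450, -0.6172)

-2.5450, -0.6172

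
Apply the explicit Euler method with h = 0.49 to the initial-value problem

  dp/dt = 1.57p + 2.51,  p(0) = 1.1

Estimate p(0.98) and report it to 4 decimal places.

Euler: p_{n+1} = p_n + h·f(t_n, p_n).
t=0.000000, p=1.100000: f=4.237000 → p ← 1.100000 + 0.49·4.237000 = 3.176130
t=0.490000, p=3.176130: f=7.496524 → p ← 3.176130 + 0.49·7.496524 = 6.849427
p(0.98) ≈ 6.8494

6.8494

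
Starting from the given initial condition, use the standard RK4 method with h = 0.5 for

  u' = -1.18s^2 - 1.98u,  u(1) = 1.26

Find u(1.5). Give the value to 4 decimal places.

-0.1555

RK4: k1 = f(s_n, u_n); k2 = f(s_n + h/2, u_n + (h/2)·k1); k3 = f(s_n + h/2, u_n + (h/2)·k2); k4 = f(s_n + h, u_n + h·k3); u_{n+1} = u_n + (h/6)·(k1 + 2k2 + 2k3 + k4).
s=1.000000, u=1.260000:
  k1 = f(1.000000, 1.260000) = -3.674800
  k2 = f(1.250000, 0.341300) = -2.519524
  k3 = f(1.250000, 0.630119) = -3.091386
  k4 = f(1.500000, -0.285693) = -2.089328
  u ← 1.260000 + (0.5/6)·(k1 + 2k2 + 2k3 + k4) = -0.155496
u(1.5) ≈ -0.1555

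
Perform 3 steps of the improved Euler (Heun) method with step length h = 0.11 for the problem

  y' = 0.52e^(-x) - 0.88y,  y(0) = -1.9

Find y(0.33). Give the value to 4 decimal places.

Heun: k1 = f(x_n, y_n); k2 = f(x_n + h, y_n + h·k1); y_{n+1} = y_n + (h/2)·(k1 + k2).
x=0.000000, y=-1.900000:
  k1 = f(0.000000, -1.900000) = 2.192000
  k2 = f(0.110000, -1.658880) = 1.925648
  y ← -1.900000 + (0.11/2)·(2.192000 + 1.925648) = -1.673529
x=0.110000, y=-1.673529:
  k1 = f(0.110000, -1.673529) = 1.938540
  k2 = f(0.220000, -1.460290) = 1.702365
  y ← -1.673529 + (0.11/2)·(1.938540 + 1.702365) = -1.473280
x=0.220000, y=-1.473280:
  k1 = f(0.220000, -1.473280) = 1.713796
  k2 = f(0.330000, -1.284762) = 1.504431
  y ← -1.473280 + (0.11/2)·(1.713796 + 1.504431) = -1.296277
y(0.33) ≈ -1.2963

-1.2963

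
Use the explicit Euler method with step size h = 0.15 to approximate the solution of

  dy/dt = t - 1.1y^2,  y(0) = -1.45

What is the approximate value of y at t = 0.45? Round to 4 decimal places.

-3.1405

Euler: y_{n+1} = y_n + h·f(t_n, y_n).
t=0.000000, y=-1.450000: f=-2.312750 → y ← -1.450000 + 0.15·(-2.312750) = -1.796912
t=0.150000, y=-1.796912: f=-3.401784 → y ← -1.796912 + 0.15·(-3.401784) = -2.307180
t=0.300000, y=-2.307180: f=-5.555388 → y ← -2.307180 + 0.15·(-5.555388) = -3.140488
y(0.45) ≈ -3.1405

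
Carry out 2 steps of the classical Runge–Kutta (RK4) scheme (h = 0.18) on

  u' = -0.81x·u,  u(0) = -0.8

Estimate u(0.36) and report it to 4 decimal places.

-0.7591

RK4: k1 = f(x_n, u_n); k2 = f(x_n + h/2, u_n + (h/2)·k1); k3 = f(x_n + h/2, u_n + (h/2)·k2); k4 = f(x_n + h, u_n + h·k3); u_{n+1} = u_n + (h/6)·(k1 + 2k2 + 2k3 + k4).
x=0.000000, u=-0.800000:
  k1 = f(0.000000, -0.800000) = 0.000000
  k2 = f(0.090000, -0.800000) = 0.058320
  k3 = f(0.090000, -0.794751) = 0.057937
  k4 = f(0.180000, -0.789571) = 0.115119
  u ← -0.800000 + (0.18/6)·(k1 + 2k2 + 2k3 + k4) = -0.789571
x=0.180000, u=-0.789571:
  k1 = f(0.180000, -0.789571) = 0.115119
  k2 = f(0.270000, -0.779210) = 0.170413
  k3 = f(0.270000, -0.774234) = 0.169325
  k4 = f(0.360000, -0.759092) = 0.221351
  u ← -0.789571 + (0.18/6)·(k1 + 2k2 + 2k3 + k4) = -0.759093
u(0.36) ≈ -0.7591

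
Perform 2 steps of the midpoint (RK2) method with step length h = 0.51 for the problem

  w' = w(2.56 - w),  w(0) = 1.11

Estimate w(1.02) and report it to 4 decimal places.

Midpoint: k1 = f(t_n, w_n); k2 = f(t_n + h/2, w_n + (h/2)·k1); w_{n+1} = w_n + h·k2.
t=0.000000, w=1.110000:
  k1 = f(0.000000, 1.110000) = 1.609500
  k2 = f(0.255000, 1.520423) = 1.580597
  w ← 1.110000 + 0.51·1.580597 = 1.916104
t=0.510000, w=1.916104:
  k1 = f(0.510000, 1.916104) = 1.233771
  k2 = f(0.765000, 2.230716) = 0.734539
  w ← 1.916104 + 0.51·0.734539 = 2.290719
w(1.02) ≈ 2.2907

2.2907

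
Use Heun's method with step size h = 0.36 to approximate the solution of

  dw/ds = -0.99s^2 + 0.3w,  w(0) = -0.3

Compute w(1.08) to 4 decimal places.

-0.8848

Heun: k1 = f(s_n, w_n); k2 = f(s_n + h, w_n + h·k1); w_{n+1} = w_n + (h/2)·(k1 + k2).
s=0.000000, w=-0.300000:
  k1 = f(0.000000, -0.300000) = -0.090000
  k2 = f(0.360000, -0.332400) = -0.228024
  w ← -0.300000 + (0.36/2)·(-0.090000 + (-0.228024)) = -0.357244
s=0.360000, w=-0.357244:
  k1 = f(0.360000, -0.357244) = -0.235477
  k2 = f(0.720000, -0.442016) = -0.645821
  w ← -0.357244 + (0.36/2)·(-0.235477 + (-0.645821)) = -0.515878
s=0.720000, w=-0.515878:
  k1 = f(0.720000, -0.515878) = -0.667979
  k2 = f(1.080000, -0.756351) = -1.381641
  w ← -0.515878 + (0.36/2)·(-0.667979 + (-1.381641)) = -0.884810
w(1.08) ≈ -0.8848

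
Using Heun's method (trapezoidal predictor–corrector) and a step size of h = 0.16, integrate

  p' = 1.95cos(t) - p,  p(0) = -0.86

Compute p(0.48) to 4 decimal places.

Heun: k1 = f(t_n, p_n); k2 = f(t_n + h, p_n + h·k1); p_{n+1} = p_n + (h/2)·(k1 + k2).
t=0.000000, p=-0.860000:
  k1 = f(0.000000, -0.860000) = 2.810000
  k2 = f(0.160000, -0.410400) = 2.335493
  p ← -0.860000 + (0.16/2)·(2.810000 + 2.335493) = -0.448361
t=0.160000, p=-0.448361:
  k1 = f(0.160000, -0.448361) = 2.373454
  k2 = f(0.320000, -0.068608) = 1.919617
  p ← -0.448361 + (0.16/2)·(2.373454 + 1.919617) = -0.104915
t=0.320000, p=-0.104915:
  k1 = f(0.320000, -0.104915) = 1.955924
  k2 = f(0.480000, 0.208033) = 1.521607
  p ← -0.104915 + (0.16/2)·(1.955924 + 1.521607) = 0.173288
p(0.48) ≈ 0.1733

0.1733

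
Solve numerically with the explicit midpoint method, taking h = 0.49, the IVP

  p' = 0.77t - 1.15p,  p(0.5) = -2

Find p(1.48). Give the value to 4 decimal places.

Midpoint: k1 = f(t_n, p_n); k2 = f(t_n + h/2, p_n + (h/2)·k1); p_{n+1} = p_n + h·k2.
t=0.500000, p=-2.000000:
  k1 = f(0.500000, -2.000000) = 2.685000
  k2 = f(0.745000, -1.342175) = 2.117151
  p ← -2.000000 + 0.49·2.117151 = -0.962596
t=0.990000, p=-0.962596:
  k1 = f(0.990000, -0.962596) = 1.869285
  k2 = f(1.235000, -0.504621) = 1.531264
  p ← -0.962596 + 0.49·1.531264 = -0.212276
p(1.48) ≈ -0.2123

-0.2123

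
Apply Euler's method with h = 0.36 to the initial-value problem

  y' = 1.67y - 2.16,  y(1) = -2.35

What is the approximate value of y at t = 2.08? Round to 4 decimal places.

-13.6636

Euler: y_{n+1} = y_n + h·f(t_n, y_n).
t=1.000000, y=-2.350000: f=-6.084500 → y ← -2.350000 + 0.36·(-6.084500) = -4.540420
t=1.360000, y=-4.540420: f=-9.742501 → y ← -4.540420 + 0.36·(-9.742501) = -8.047721
t=1.720000, y=-8.047721: f=-15.599693 → y ← -8.047721 + 0.36·(-15.599693) = -13.663610
y(2.08) ≈ -13.6636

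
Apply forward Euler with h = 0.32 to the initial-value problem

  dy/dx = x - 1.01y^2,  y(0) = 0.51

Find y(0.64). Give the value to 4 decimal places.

Euler: y_{n+1} = y_n + h·f(x_n, y_n).
x=0.000000, y=0.510000: f=-0.262701 → y ← 0.510000 + 0.32·(-0.262701) = 0.425936
x=0.320000, y=0.425936: f=0.136765 → y ← 0.425936 + 0.32·0.136765 = 0.469700
y(0.64) ≈ 0.4697

0.4697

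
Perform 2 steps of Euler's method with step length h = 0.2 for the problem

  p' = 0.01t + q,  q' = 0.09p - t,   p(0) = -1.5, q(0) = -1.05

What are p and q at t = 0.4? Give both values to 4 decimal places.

-1.9250, -1.1478

Euler on (p,q): p_{n+1} = p_n + h·p', q_{n+1} = q_n + h·q'.
0.000000: (-1.500000, -1.050000); f=(-1.050000, -0.135000) → (-1.710000, -1.077000)
0.200000: (-1.710000, -1.077000); f=(-1.075000, -0.353900) → (-1.925000, -1.147780)
(p(0.4), q(0.4)) ≈ (-1.9250, -1.1478)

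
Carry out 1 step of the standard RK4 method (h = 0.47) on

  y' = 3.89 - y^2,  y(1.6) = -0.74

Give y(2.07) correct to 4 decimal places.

0.9500

RK4: k1 = f(s_n, y_n); k2 = f(s_n + h/2, y_n + (h/2)·k1); k3 = f(s_n + h/2, y_n + (h/2)·k2); k4 = f(s_n + h, y_n + h·k3); y_{n+1} = y_n + (h/6)·(k1 + 2k2 + 2k3 + k4).
s=1.600000, y=-0.740000:
  k1 = f(1.600000, -0.740000) = 3.342400
  k2 = f(1.835000, 0.045464) = 3.887933
  k3 = f(1.835000, 0.173664) = 3.859841
  k4 = f(2.070000, 1.074125) = 2.736255
  y ← -0.740000 + (0.47/6)·(k1 + 2k2 + 2k3 + k4) = 0.949979
y(2.07) ≈ 0.9500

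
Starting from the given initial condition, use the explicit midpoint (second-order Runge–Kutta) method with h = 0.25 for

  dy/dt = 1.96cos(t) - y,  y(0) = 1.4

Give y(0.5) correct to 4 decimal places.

Midpoint: k1 = f(t_n, y_n); k2 = f(t_n + h/2, y_n + (h/2)·k1); y_{n+1} = y_n + h·k2.
t=0.000000, y=1.400000:
  k1 = f(0.000000, 1.400000) = 0.560000
  k2 = f(0.125000, 1.470000) = 0.474707
  y ← 1.400000 + 0.25·0.474707 = 1.518677
t=0.250000, y=1.518677:
  k1 = f(0.250000, 1.518677) = 0.380391
  k2 = f(0.375000, 1.566226) = 0.257569
  y ← 1.518677 + 0.25·0.257569 = 1.583069
y(0.5) ≈ 1.5831

1.5831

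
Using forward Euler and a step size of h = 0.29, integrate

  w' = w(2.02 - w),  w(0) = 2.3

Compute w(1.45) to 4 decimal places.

2.0225

Euler: w_{n+1} = w_n + h·f(x_n, w_n).
x=0.000000, w=2.300000: f=-0.644000 → w ← 2.300000 + 0.29·(-0.644000) = 2.113240
x=0.290000, w=2.113240: f=-0.197038 → w ← 2.113240 + 0.29·(-0.197038) = 2.056099
x=0.580000, w=2.056099: f=-0.074223 → w ← 2.056099 + 0.29·(-0.074223) = 2.034574
x=0.870000, w=2.034574: f=-0.029652 → w ← 2.034574 + 0.29·(-0.029652) = 2.025975
x=1.160000, w=2.025975: f=-0.012105 → w ← 2.025975 + 0.29·(-0.012105) = 2.022465
w(1.45) ≈ 2.0225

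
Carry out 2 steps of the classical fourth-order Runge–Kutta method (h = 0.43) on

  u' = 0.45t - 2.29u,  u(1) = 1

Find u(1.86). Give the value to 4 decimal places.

RK4: k1 = f(t_n, u_n); k2 = f(t_n + h/2, u_n + (h/2)·k1); k3 = f(t_n + h/2, u_n + (h/2)·k2); k4 = f(t_n + h, u_n + h·k3); u_{n+1} = u_n + (h/6)·(k1 + 2k2 + 2k3 + k4).
t=1.000000, u=1.000000:
  k1 = f(1.000000, 1.000000) = -1.840000
  k2 = f(1.215000, 0.604400) = -0.837326
  k3 = f(1.215000, 0.819975) = -1.330993
  k4 = f(1.430000, 0.427673) = -0.335872
  u ← 1.000000 + (0.43/6)·(k1 + 2k2 + 2k3 + k4) = 0.533270
t=1.430000, u=0.533270:
  k1 = f(1.430000, 0.533270) = -0.577689
  k2 = f(1.645000, 0.409067) = -0.196514
  k3 = f(1.645000, 0.491020) = -0.384185
  k4 = f(1.860000, 0.368071) = -0.005882
  u ← 0.533270 + (0.43/6)·(k1 + 2k2 + 2k3 + k4) = 0.408214
u(1.86) ≈ 0.4082

0.4082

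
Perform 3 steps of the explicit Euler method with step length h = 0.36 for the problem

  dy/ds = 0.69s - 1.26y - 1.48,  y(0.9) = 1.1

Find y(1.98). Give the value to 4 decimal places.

Euler: y_{n+1} = y_n + h·f(s_n, y_n).
s=0.900000, y=1.100000: f=-2.245000 → y ← 1.100000 + 0.36·(-2.245000) = 0.291800
s=1.260000, y=0.291800: f=-0.978268 → y ← 0.291800 + 0.36·(-0.978268) = -0.060376
s=1.620000, y=-0.060376: f=-0.286126 → y ← -0.060376 + 0.36·(-0.286126) = -0.163382
y(1.98) ≈ -0.1634

-0.1634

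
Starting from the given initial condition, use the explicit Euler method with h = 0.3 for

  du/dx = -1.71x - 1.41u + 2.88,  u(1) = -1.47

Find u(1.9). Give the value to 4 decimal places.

Euler: u_{n+1} = u_n + h·f(x_n, u_n).
x=1.000000, u=-1.470000: f=3.242700 → u ← -1.470000 + 0.3·3.242700 = -0.497190
x=1.300000, u=-0.497190: f=1.358038 → u ← -0.497190 + 0.3·1.358038 = -0.089779
x=1.600000, u=-0.089779: f=0.270588 → u ← -0.089779 + 0.3·0.270588 = -0.008602
u(1.9) ≈ -0.0086

-0.0086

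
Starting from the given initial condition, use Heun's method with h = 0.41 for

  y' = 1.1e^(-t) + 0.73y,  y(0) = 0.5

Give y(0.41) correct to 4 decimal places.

1.1147

Heun: k1 = f(t_n, y_n); k2 = f(t_n + h, y_n + h·k1); y_{n+1} = y_n + (h/2)·(k1 + k2).
t=0.000000, y=0.500000:
  k1 = f(0.000000, 0.500000) = 1.465000
  k2 = f(0.410000, 1.100650) = 1.533490
  y ← 0.500000 + (0.41/2)·(1.465000 + 1.533490) = 1.114690
y(0.41) ≈ 1.1147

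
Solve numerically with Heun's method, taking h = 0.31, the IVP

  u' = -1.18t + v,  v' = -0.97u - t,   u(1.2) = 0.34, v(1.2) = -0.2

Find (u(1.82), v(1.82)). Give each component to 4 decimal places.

Heun on (u,v): k1 = f(t_n, state_n); k2 = f(t_n + h, state_n + h·k1); state_{n+1} = state_n + (h/2)·(k1 + k2).
1.200000: (0.340000, -0.200000)
  k1 = (-1.616000, -1.529800)
  predictor → (-0.160960, -0.674238)
  k2 = (-2.456038, -1.353869)
  → (-0.291166, -0.646969)
1.510000: (-0.291166, -0.646969)
  k1 = (-2.428769, -1.227569)
  predictor → (-1.044084, -1.027515)
  k2 = (-3.175115, -0.807238)
  → (-1.159768, -0.962364)
(u(1.82), v(1.82)) ≈ (-1.1598, -0.9624)

-1.1598, -0.9624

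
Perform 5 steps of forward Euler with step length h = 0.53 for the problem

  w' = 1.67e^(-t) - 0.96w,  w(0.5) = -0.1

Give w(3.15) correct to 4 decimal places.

0.2289

Euler: w_{n+1} = w_n + h·f(t_n, w_n).
t=0.500000, w=-0.100000: f=1.108906 → w ← -0.100000 + 0.53·1.108906 = 0.487720
t=1.030000, w=0.487720: f=0.127990 → w ← 0.487720 + 0.53·0.127990 = 0.555555
t=1.560000, w=0.555555: f=-0.182406 → w ← 0.555555 + 0.53·(-0.182406) = 0.458880
t=2.090000, w=0.458880: f=-0.233967 → w ← 0.458880 + 0.53·(-0.233967) = 0.334877
t=2.620000, w=0.334877: f=-0.199902 → w ← 0.334877 + 0.53·(-0.199902) = 0.228930
w(3.15) ≈ 0.2289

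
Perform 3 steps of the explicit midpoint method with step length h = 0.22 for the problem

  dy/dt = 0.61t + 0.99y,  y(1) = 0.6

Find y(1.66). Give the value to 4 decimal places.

1.8731

Midpoint: k1 = f(t_n, y_n); k2 = f(t_n + h/2, y_n + (h/2)·k1); y_{n+1} = y_n + h·k2.
t=1.000000, y=0.600000:
  k1 = f(1.000000, 0.600000) = 1.204000
  k2 = f(1.110000, 0.732440) = 1.402216
  y ← 0.600000 + 0.22·1.402216 = 0.908487
t=1.220000, y=0.908487:
  k1 = f(1.220000, 0.908487) = 1.643603
  k2 = f(1.330000, 1.089284) = 1.889691
  y ← 0.908487 + 0.22·1.889691 = 1.324219
t=1.440000, y=1.324219:
  k1 = f(1.440000, 1.324219) = 2.189377
  k2 = f(1.550000, 1.565051) = 2.494900
  y ← 1.324219 + 0.22·2.494900 = 1.873098
y(1.66) ≈ 1.8731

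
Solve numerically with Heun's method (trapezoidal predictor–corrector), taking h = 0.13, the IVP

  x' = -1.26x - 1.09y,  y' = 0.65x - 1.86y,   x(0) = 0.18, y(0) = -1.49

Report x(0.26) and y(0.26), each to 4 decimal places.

Heun on (x,y): k1 = f(t_n, state_n); k2 = f(t_n + h, state_n + h·k1); state_{n+1} = state_n + (h/2)·(k1 + k2).
0.000000: (0.180000, -1.490000)
  k1 = (1.397300, 2.888400)
  predictor → (0.361649, -1.114508)
  k2 = (0.759136, 2.308057)
  → (0.320168, -1.152230)
0.130000: (0.320168, -1.152230)
  k1 = (0.852519, 2.351258)
  predictor → (0.430996, -0.846567)
  k2 = (0.379703, 1.854762)
  → (0.400263, -0.878839)
(x(0.26), y(0.26)) ≈ (0.4003, -0.8788)

0.4003, -0.8788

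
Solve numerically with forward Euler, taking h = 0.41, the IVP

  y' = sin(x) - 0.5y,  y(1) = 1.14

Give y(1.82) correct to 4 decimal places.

Euler: y_{n+1} = y_n + h·f(x_n, y_n).
x=1.000000, y=1.140000: f=0.271471 → y ← 1.140000 + 0.41·0.271471 = 1.251303
x=1.410000, y=1.251303: f=0.361449 → y ← 1.251303 + 0.41·0.361449 = 1.399497
y(1.82) ≈ 1.3995

1.3995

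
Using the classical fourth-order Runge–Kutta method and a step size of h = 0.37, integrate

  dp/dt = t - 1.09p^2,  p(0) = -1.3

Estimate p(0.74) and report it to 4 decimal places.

-23.0814

RK4: k1 = f(t_n, p_n); k2 = f(t_n + h/2, p_n + (h/2)·k1); k3 = f(t_n + h/2, p_n + (h/2)·k2); k4 = f(t_n + h, p_n + h·k3); p_{n+1} = p_n + (h/6)·(k1 + 2k2 + 2k3 + k4).
t=0.000000, p=-1.300000:
  k1 = f(0.000000, -1.300000) = -1.842100
  k2 = f(0.185000, -1.640789) = -2.749484
  k3 = f(0.185000, -1.808654) = -3.380642
  k4 = f(0.370000, -2.550837) = -6.722381
  p ← -1.300000 + (0.37/6)·(k1 + 2k2 + 2k3 + k4) = -2.584192
t=0.370000, p=-2.584192:
  k1 = f(0.370000, -2.584192) = -6.909072
  k2 = f(0.555000, -3.862370) = -15.705514
  k3 = f(0.555000, -5.489712) = -32.294262
  k4 = f(0.740000, -14.533069) = -229.478991
  p ← -2.584192 + (0.37/6)·(k1 + 2k2 + 2k3 + k4) = -23.081428
p(0.74) ≈ -23.0814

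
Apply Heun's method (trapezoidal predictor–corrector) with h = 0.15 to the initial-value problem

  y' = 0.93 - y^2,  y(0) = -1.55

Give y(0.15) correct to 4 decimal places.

Heun: k1 = f(t_n, y_n); k2 = f(t_n + h, y_n + h·k1); y_{n+1} = y_n + (h/2)·(k1 + k2).
t=0.000000, y=-1.550000:
  k1 = f(0.000000, -1.550000) = -1.472500
  k2 = f(0.150000, -1.770875) = -2.205998
  y ← -1.550000 + (0.15/2)·(-1.472500 + (-2.205998)) = -1.825887
y(0.15) ≈ -1.8259

-1.8259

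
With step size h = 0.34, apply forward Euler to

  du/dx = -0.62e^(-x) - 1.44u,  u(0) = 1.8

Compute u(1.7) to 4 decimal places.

-0.0926

Euler: u_{n+1} = u_n + h·f(x_n, u_n).
x=0.000000, u=1.800000: f=-3.212000 → u ← 1.800000 + 0.34·(-3.212000) = 0.707920
x=0.340000, u=0.707920: f=-1.460702 → u ← 0.707920 + 0.34·(-1.460702) = 0.211281
x=0.680000, u=0.211281: f=-0.618347 → u ← 0.211281 + 0.34·(-0.618347) = 0.001043
x=1.020000, u=0.001043: f=-0.225071 → u ← 0.001043 + 0.34·(-0.225071) = -0.075481
x=1.360000, u=-0.075481: f=-0.050437 → u ← -0.075481 + 0.34·(-0.050437) = -0.092630
u(1.7) ≈ -0.0926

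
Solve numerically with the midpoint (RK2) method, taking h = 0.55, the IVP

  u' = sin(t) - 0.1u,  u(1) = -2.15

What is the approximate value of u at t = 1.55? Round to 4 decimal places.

-1.5216

Midpoint: k1 = f(t_n, u_n); k2 = f(t_n + h/2, u_n + (h/2)·k1); u_{n+1} = u_n + h·k2.
t=1.000000, u=-2.150000:
  k1 = f(1.000000, -2.150000) = 1.056471
  k2 = f(1.275000, -1.859470) = 1.142517
  u ← -2.150000 + 0.55·1.142517 = -1.521615
u(1.55) ≈ -1.5216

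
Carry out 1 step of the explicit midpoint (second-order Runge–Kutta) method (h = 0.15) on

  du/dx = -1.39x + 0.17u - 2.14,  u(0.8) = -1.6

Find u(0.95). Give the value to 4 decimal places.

Midpoint: k1 = f(x_n, u_n); k2 = f(x_n + h/2, u_n + (h/2)·k1); u_{n+1} = u_n + h·k2.
x=0.800000, u=-1.600000:
  k1 = f(0.800000, -1.600000) = -3.524000
  k2 = f(0.875000, -1.864300) = -3.673181
  u ← -1.600000 + 0.15·(-3.673181) = -2.150977
u(0.95) ≈ -2.1510

-2.1510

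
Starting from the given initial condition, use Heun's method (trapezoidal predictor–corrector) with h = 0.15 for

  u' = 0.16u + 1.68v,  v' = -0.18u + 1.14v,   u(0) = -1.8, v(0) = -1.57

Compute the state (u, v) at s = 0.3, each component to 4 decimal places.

-2.8178, -2.0639

Heun on (u,v): k1 = f(s_n, state_n); k2 = f(s_n + h, state_n + h·k1); state_{n+1} = state_n + (h/2)·(k1 + k2).
0.000000: (-1.800000, -1.570000)
  k1 = (-2.925600, -1.465800)
  predictor → (-2.238840, -1.789870)
  k2 = (-3.365196, -1.637461)
  → (-2.271810, -1.802745)
0.150000: (-2.271810, -1.802745)
  k1 = (-3.392100, -1.646203)
  predictor → (-2.780625, -2.049675)
  k2 = (-3.888354, -1.836117)
  → (-2.817844, -2.063919)
(u(0.3), v(0.3)) ≈ (-2.8178, -2.0639)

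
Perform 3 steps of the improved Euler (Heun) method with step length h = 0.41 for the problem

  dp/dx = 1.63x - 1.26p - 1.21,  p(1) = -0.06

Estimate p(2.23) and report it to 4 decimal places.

Heun: k1 = f(x_n, p_n); k2 = f(x_n + h, p_n + h·k1); p_{n+1} = p_n + (h/2)·(k1 + k2).
x=1.000000, p=-0.060000:
  k1 = f(1.000000, -0.060000) = 0.495600
  k2 = f(1.410000, 0.143196) = 0.907873
  p ← -0.060000 + (0.41/2)·(0.495600 + 0.907873) = 0.227712
x=1.410000, p=0.227712:
  k1 = f(1.410000, 0.227712) = 0.801383
  k2 = f(1.820000, 0.556279) = 1.055689
  p ← 0.227712 + (0.41/2)·(0.801383 + 1.055689) = 0.608412
x=1.820000, p=0.608412:
  k1 = f(1.820000, 0.608412) = 0.990001
  k2 = f(2.230000, 1.014312) = 1.146867
  p ← 0.608412 + (0.41/2)·(0.990001 + 1.146867) = 1.046470
p(2.23) ≈ 1.0465

1.0465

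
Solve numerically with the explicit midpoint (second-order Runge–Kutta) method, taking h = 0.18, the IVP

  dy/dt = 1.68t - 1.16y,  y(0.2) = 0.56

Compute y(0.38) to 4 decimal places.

Midpoint: k1 = f(t_n, y_n); k2 = f(t_n + h/2, y_n + (h/2)·k1); y_{n+1} = y_n + h·k2.
t=0.200000, y=0.560000:
  k1 = f(0.200000, 0.560000) = -0.313600
  k2 = f(0.290000, 0.531776) = -0.129660
  y ← 0.560000 + 0.18·(-0.129660) = 0.536661
y(0.38) ≈ 0.5367

0.5367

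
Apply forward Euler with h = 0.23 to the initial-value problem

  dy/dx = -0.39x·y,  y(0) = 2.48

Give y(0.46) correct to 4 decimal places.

Euler: y_{n+1} = y_n + h·f(x_n, y_n).
x=0.000000, y=2.480000: f=0.000000 → y ← 2.480000 + 0.23·0.000000 = 2.480000
x=0.230000, y=2.480000: f=-0.222456 → y ← 2.480000 + 0.23·(-0.222456) = 2.428835
y(0.46) ≈ 2.4288

2.4288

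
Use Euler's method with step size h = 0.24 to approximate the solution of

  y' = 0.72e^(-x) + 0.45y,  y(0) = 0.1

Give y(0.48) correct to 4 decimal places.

0.4502

Euler: y_{n+1} = y_n + h·f(x_n, y_n).
x=0.000000, y=0.100000: f=0.765000 → y ← 0.100000 + 0.24·0.765000 = 0.283600
x=0.240000, y=0.283600: f=0.693992 → y ← 0.283600 + 0.24·0.693992 = 0.450158
y(0.48) ≈ 0.4502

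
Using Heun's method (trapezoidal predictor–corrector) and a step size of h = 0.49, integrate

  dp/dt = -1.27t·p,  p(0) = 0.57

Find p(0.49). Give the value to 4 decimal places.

0.4831

Heun: k1 = f(t_n, p_n); k2 = f(t_n + h, p_n + h·k1); p_{n+1} = p_n + (h/2)·(k1 + k2).
t=0.000000, p=0.570000:
  k1 = f(0.000000, 0.570000) = 0.000000
  k2 = f(0.490000, 0.570000) = -0.354711
  p ← 0.570000 + (0.49/2)·(0.000000 + (-0.354711)) = 0.483096
p(0.49) ≈ 0.4831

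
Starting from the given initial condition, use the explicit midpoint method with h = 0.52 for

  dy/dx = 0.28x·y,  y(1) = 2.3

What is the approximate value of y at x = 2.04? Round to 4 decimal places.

3.5450

Midpoint: k1 = f(x_n, y_n); k2 = f(x_n + h/2, y_n + (h/2)·k1); y_{n+1} = y_n + h·k2.
x=1.000000, y=2.300000:
  k1 = f(1.000000, 2.300000) = 0.644000
  k2 = f(1.260000, 2.467440) = 0.870513
  y ← 2.300000 + 0.52·0.870513 = 2.752667
x=1.520000, y=2.752667:
  k1 = f(1.520000, 2.752667) = 1.171535
  k2 = f(1.780000, 3.057266) = 1.523741
  y ← 2.752667 + 0.52·1.523741 = 3.545012
y(2.04) ≈ 3.5450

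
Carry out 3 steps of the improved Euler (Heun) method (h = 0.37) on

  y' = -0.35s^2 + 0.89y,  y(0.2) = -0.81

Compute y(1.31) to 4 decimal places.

-2.4969

Heun: k1 = f(s_n, y_n); k2 = f(s_n + h, y_n + h·k1); y_{n+1} = y_n + (h/2)·(k1 + k2).
s=0.200000, y=-0.810000:
  k1 = f(0.200000, -0.810000) = -0.734900
  k2 = f(0.570000, -1.081913) = -1.076618
  y ← -0.810000 + (0.37/2)·(-0.734900 + (-1.076618)) = -1.145131
s=0.570000, y=-1.145131:
  k1 = f(0.570000, -1.145131) = -1.132881
  k2 = f(0.940000, -1.564297) = -1.701484
  y ← -1.145131 + (0.37/2)·(-1.132881 + (-1.701484)) = -1.669488
s=0.940000, y=-1.669488:
  k1 = f(0.940000, -1.669488) = -1.795105
  k2 = f(1.310000, -2.333677) = -2.677608
  y ← -1.669488 + (0.37/2)·(-1.795105 + (-2.677608)) = -2.496940
y(1.31) ≈ -2.4969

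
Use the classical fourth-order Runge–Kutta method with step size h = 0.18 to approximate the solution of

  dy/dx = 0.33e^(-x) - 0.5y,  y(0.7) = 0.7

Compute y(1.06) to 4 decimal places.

0.6298

RK4: k1 = f(x_n, y_n); k2 = f(x_n + h/2, y_n + (h/2)·k1); k3 = f(x_n + h/2, y_n + (h/2)·k2); k4 = f(x_n + h, y_n + h·k3); y_{n+1} = y_n + (h/6)·(k1 + 2k2 + 2k3 + k4).
x=0.700000, y=0.700000:
  k1 = f(0.700000, 0.700000) = -0.186127
  k2 = f(0.790000, 0.683249) = -0.191856
  k3 = f(0.790000, 0.682733) = -0.191598
  k4 = f(0.880000, 0.665512) = -0.195878
  y ← 0.700000 + (0.18/6)·(k1 + 2k2 + 2k3 + k4) = 0.665533
x=0.880000, y=0.665533:
  k1 = f(0.880000, 0.665533) = -0.195888
  k2 = f(0.970000, 0.647903) = -0.198854
  k3 = f(0.970000, 0.647636) = -0.198721
  k4 = f(1.060000, 0.629763) = -0.200551
  y ← 0.665533 + (0.18/6)·(k1 + 2k2 + 2k3 + k4) = 0.629785
y(1.06) ≈ 0.6298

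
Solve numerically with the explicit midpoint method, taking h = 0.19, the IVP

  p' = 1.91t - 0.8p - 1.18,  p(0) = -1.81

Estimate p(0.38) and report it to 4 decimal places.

-1.5947

Midpoint: k1 = f(t_n, p_n); k2 = f(t_n + h/2, p_n + (h/2)·k1); p_{n+1} = p_n + h·k2.
t=0.000000, p=-1.810000:
  k1 = f(0.000000, -1.810000) = 0.268000
  k2 = f(0.095000, -1.784540) = 0.429082
  p ← -1.810000 + 0.19·0.429082 = -1.728474
t=0.190000, p=-1.728474:
  k1 = f(0.190000, -1.728474) = 0.565680
  k2 = f(0.285000, -1.674735) = 0.704138
  p ← -1.728474 + 0.19·0.704138 = -1.594688
p(0.38) ≈ -1.5947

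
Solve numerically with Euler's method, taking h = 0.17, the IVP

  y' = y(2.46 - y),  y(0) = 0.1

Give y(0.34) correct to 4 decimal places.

0.1954

Euler: y_{n+1} = y_n + h·f(t_n, y_n).
t=0.000000, y=0.100000: f=0.236000 → y ← 0.100000 + 0.17·0.236000 = 0.140120
t=0.170000, y=0.140120: f=0.325062 → y ← 0.140120 + 0.17·0.325062 = 0.195380
y(0.34) ≈ 0.1954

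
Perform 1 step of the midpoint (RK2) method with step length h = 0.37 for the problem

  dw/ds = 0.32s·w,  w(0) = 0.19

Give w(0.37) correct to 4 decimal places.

Midpoint: k1 = f(s_n, w_n); k2 = f(s_n + h/2, w_n + (h/2)·k1); w_{n+1} = w_n + h·k2.
s=0.000000, w=0.190000:
  k1 = f(0.000000, 0.190000) = 0.000000
  k2 = f(0.185000, 0.190000) = 0.011248
  w ← 0.190000 + 0.37·0.011248 = 0.194162
w(0.37) ≈ 0.1942

0.1942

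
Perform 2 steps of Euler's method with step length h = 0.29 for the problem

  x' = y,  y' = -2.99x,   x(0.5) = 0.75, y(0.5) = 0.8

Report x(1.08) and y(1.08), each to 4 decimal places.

Euler on (x,y): x_{n+1} = x_n + h·x', y_{n+1} = y_n + h·y'.
0.500000: (0.750000, 0.800000); f=(0.800000, -2.242500) → (0.982000, 0.149675)
0.790000: (0.982000, 0.149675); f=(0.149675, -2.936180) → (1.025406, -0.701817)
(x(1.08), y(1.08)) ≈ (1.0254, -0.7018)

1.0254, -0.7018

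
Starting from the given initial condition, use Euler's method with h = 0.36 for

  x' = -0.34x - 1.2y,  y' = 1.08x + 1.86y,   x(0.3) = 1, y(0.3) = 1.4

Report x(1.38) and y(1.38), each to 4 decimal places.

Euler on (x,y): x_{n+1} = x_n + h·x', y_{n+1} = y_n + h·y'.
0.300000: (1.000000, 1.400000); f=(-2.020000, 3.684000) → (0.272800, 2.726240)
0.660000: (0.272800, 2.726240); f=(-3.364240, 5.365430) → (-0.938326, 4.657795)
1.020000: (-0.938326, 4.657795); f=(-5.270323, 7.650106) → (-2.835643, 7.411833)
(x(1.38), y(1.38)) ≈ (-2.8356, 7.4118)

-2.8356, 7.4118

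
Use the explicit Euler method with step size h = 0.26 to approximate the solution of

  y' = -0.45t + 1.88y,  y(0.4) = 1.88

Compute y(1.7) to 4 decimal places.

12.6538

Euler: y_{n+1} = y_n + h·f(t_n, y_n).
t=0.400000, y=1.880000: f=3.354400 → y ← 1.880000 + 0.26·3.354400 = 2.752144
t=0.660000, y=2.752144: f=4.877031 → y ← 2.752144 + 0.26·4.877031 = 4.020172
t=0.920000, y=4.020172: f=7.143923 → y ← 4.020172 + 0.26·7.143923 = 5.877592
t=1.180000, y=5.877592: f=10.518873 → y ← 5.877592 + 0.26·10.518873 = 8.612499
t=1.440000, y=8.612499: f=15.543498 → y ← 8.612499 + 0.26·15.543498 = 12.653809
y(1.7) ≈ 12.6538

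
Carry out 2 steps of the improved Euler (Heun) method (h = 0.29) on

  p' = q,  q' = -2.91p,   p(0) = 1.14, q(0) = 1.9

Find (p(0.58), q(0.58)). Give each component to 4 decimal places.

1.5662, -0.6902

Heun on (p,q): k1 = f(t_n, state_n); k2 = f(t_n + h, state_n + h·k1); state_{n+1} = state_n + (h/2)·(k1 + k2).
0.000000: (1.140000, 1.900000)
  k1 = (1.900000, -3.317400)
  predictor → (1.691000, 0.937954)
  k2 = (0.937954, -4.920810)
  → (1.551503, 0.705460)
0.290000: (1.551503, 0.705460)
  k1 = (0.705460, -4.514875)
  predictor → (1.756087, -0.603854)
  k2 = (-0.603854, -5.110212)
  → (1.566236, -0.690178)
(p(0.58), q(0.58)) ≈ (1.5662, -0.6902)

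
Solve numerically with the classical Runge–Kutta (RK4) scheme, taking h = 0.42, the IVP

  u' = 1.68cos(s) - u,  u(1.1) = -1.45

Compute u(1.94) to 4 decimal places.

-0.6339

RK4: k1 = f(s_n, u_n); k2 = f(s_n + h/2, u_n + (h/2)·k1); k3 = f(s_n + h/2, u_n + (h/2)·k2); k4 = f(s_n + h, u_n + h·k3); u_{n+1} = u_n + (h/6)·(k1 + 2k2 + 2k3 + k4).
s=1.100000, u=-1.450000:
  k1 = f(1.100000, -1.450000) = 2.212041
  k2 = f(1.310000, -0.985471) = 1.418659
  k3 = f(1.310000, -1.152082) = 1.585270
  k4 = f(1.520000, -0.784187) = 0.869488
  u ← -1.450000 + (0.42/6)·(k1 + 2k2 + 2k3 + k4) = -0.813743
s=1.520000, u=-0.813743:
  k1 = f(1.520000, -0.813743) = 0.899044
  k2 = f(1.730000, -0.624944) = 0.358610
  k3 = f(1.730000, -0.738435) = 0.472101
  k4 = f(1.940000, -0.615460) = 0.009194
  u ← -0.813743 + (0.42/6)·(k1 + 2k2 + 2k3 + k4) = -0.633867
u(1.94) ≈ -0.6339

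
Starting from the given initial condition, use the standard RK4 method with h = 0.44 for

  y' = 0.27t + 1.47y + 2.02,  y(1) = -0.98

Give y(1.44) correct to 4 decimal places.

-0.4224

RK4: k1 = f(t_n, y_n); k2 = f(t_n + h/2, y_n + (h/2)·k1); k3 = f(t_n + h/2, y_n + (h/2)·k2); k4 = f(t_n + h, y_n + h·k3); y_{n+1} = y_n + (h/6)·(k1 + 2k2 + 2k3 + k4).
t=1.000000, y=-0.980000:
  k1 = f(1.000000, -0.980000) = 0.849400
  k2 = f(1.220000, -0.793132) = 1.183496
  k3 = f(1.220000, -0.719631) = 1.291543
  k4 = f(1.440000, -0.411721) = 1.803570
  y ← -0.980000 + (0.44/6)·(k1 + 2k2 + 2k3 + k4) = -0.422443
y(1.44) ≈ -0.4224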